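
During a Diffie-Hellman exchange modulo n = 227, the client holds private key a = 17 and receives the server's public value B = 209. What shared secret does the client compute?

113

Shared key K = 209^17 mod 227.
209^1 ≡ 209 (mod 227)
209^2 = (209^1)^2 ≡ 209^2 = 43681 ≡ 97 (mod 227)
209^4 = (209^2)^2 ≡ 97^2 = 9409 ≡ 102 (mod 227)
209^8 = (209^4)^2 ≡ 102^2 = 10404 ≡ 189 (mod 227)
209^16 = (209^8)^2 ≡ 189^2 = 35721 ≡ 82 (mod 227)
209^17 = 209^16 · 209^1 ≡ 82 · 209 ≡ 113 (mod 227).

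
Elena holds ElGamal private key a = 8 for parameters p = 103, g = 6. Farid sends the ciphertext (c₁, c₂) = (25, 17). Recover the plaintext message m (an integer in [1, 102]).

81

Shared mask s = c₁^a mod p = 25^8 mod 103.
25^1 ≡ 25 (mod 103)
25^2 = (25^1)^2 ≡ 25^2 = 625 ≡ 7 (mod 103)
25^4 = (25^2)^2 ≡ 7^2 = 49 ≡ 49 (mod 103)
25^8 = (25^4)^2 ≡ 49^2 = 2401 ≡ 32 (mod 103)
So s = 32; s⁻¹ ≡ 29 (mod 103).
m = c₂ · s⁻¹ mod 103 = 17 · 29 mod 103 = 81.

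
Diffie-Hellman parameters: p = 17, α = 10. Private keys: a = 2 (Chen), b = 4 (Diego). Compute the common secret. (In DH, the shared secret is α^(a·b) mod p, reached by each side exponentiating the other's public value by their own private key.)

16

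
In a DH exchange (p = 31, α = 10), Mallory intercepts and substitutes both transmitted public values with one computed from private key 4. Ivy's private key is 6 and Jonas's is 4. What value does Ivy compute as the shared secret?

16

Ivy receives Mallory's public value M = 10^4 mod 31 instead of the honest one.
10^1 ≡ 10 (mod 31)
10^2 = (10^1)^2 ≡ 10^2 = 100 ≡ 7 (mod 31)
10^4 = (10^2)^2 ≡ 7^2 = 49 ≡ 18 (mod 31)
So M = 18. Ivy computes K = M^6 mod 31.
18^1 ≡ 18 (mod 31)
18^2 = (18^1)^2 ≡ 18^2 = 324 ≡ 14 (mod 31)
18^4 = (18^2)^2 ≡ 14^2 = 196 ≡ 10 (mod 31)
18^6 = 18^4 · 18^2 ≡ 10 · 14 ≡ 16 (mod 31).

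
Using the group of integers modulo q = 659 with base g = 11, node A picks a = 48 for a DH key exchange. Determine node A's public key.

Public value = 11^48 mod 659.
11^1 ≡ 11 (mod 659)
11^2 = (11^1)^2 ≡ 11^2 = 121 ≡ 121 (mod 659)
11^4 = (11^2)^2 ≡ 121^2 = 14641 ≡ 143 (mod 659)
11^8 = (11^4)^2 ≡ 143^2 = 20449 ≡ 20 (mod 659)
11^16 = (11^8)^2 ≡ 20^2 = 400 ≡ 400 (mod 659)
11^32 = (11^16)^2 ≡ 400^2 = 160000 ≡ 522 (mod 659)
11^48 = 11^32 · 11^16 ≡ 522 · 400 ≡ 556 (mod 659).

556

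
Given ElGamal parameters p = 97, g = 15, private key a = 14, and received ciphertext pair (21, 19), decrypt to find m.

71

Shared mask s = c₁^a mod p = 21^14 mod 97.
21^1 ≡ 21 (mod 97)
21^2 = (21^1)^2 ≡ 21^2 = 441 ≡ 53 (mod 97)
21^4 = (21^2)^2 ≡ 53^2 = 2809 ≡ 93 (mod 97)
21^8 = (21^4)^2 ≡ 93^2 = 8649 ≡ 16 (mod 97)
21^14 = 21^8 · 21^4 · 21^2 ≡ 16 · 93 · 53 ≡ 3 (mod 97).
So s = 3; s⁻¹ ≡ 65 (mod 97).
m = c₂ · s⁻¹ mod 97 = 19 · 65 mod 97 = 71.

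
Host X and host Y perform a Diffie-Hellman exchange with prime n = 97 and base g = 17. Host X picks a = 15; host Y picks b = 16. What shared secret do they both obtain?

96

Host Y sends B = g^b mod n = 17^16 mod 97.
17^1 ≡ 17 (mod 97)
17^2 = (17^1)^2 ≡ 17^2 = 289 ≡ 95 (mod 97)
17^4 = (17^2)^2 ≡ 95^2 = 9025 ≡ 4 (mod 97)
17^8 = (17^4)^2 ≡ 4^2 = 16 ≡ 16 (mod 97)
17^16 = (17^8)^2 ≡ 16^2 = 256 ≡ 62 (mod 97)
So B = 62. Host X then computes K = B^a mod n = 62^15 mod 97.
62^1 ≡ 62 (mod 97)
62^2 = (62^1)^2 ≡ 62^2 = 3844 ≡ 61 (mod 97)
62^4 = (62^2)^2 ≡ 61^2 = 3721 ≡ 35 (mod 97)
62^8 = (62^4)^2 ≡ 35^2 = 1225 ≡ 61 (mod 97)
62^15 = 62^8 · 62^4 · 62^2 · 62^1 ≡ 61 · 35 · 61 · 62 ≡ 96 (mod 97).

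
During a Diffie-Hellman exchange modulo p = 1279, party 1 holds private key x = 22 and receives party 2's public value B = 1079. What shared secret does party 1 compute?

Shared key K = 1079^22 mod 1279.
1079^1 ≡ 1079 (mod 1279)
1079^2 = (1079^1)^2 ≡ 1079^2 = 1164241 ≡ 351 (mod 1279)
1079^4 = (1079^2)^2 ≡ 351^2 = 123201 ≡ 417 (mod 1279)
1079^8 = (1079^4)^2 ≡ 417^2 = 173889 ≡ 1224 (mod 1279)
1079^16 = (1079^8)^2 ≡ 1224^2 = 1498176 ≡ 467 (mod 1279)
1079^22 = 1079^16 · 1079^4 · 1079^2 ≡ 467 · 417 · 351 ≡ 1071 (mod 1279).

1071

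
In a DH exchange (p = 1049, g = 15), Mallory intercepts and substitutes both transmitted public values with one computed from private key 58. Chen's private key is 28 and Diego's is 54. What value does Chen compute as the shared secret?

Chen receives Mallory's public value M = 15^58 mod 1049 instead of the honest one.
15^1 ≡ 15 (mod 1049)
15^2 = (15^1)^2 ≡ 15^2 = 225 ≡ 225 (mod 1049)
15^4 = (15^2)^2 ≡ 225^2 = 50625 ≡ 273 (mod 1049)
15^8 = (15^4)^2 ≡ 273^2 = 74529 ≡ 50 (mod 1049)
15^16 = (15^8)^2 ≡ 50^2 = 2500 ≡ 402 (mod 1049)
15^32 = (15^16)^2 ≡ 402^2 = 161604 ≡ 58 (mod 1049)
15^58 = 15^32 · 15^16 · 15^8 · 15^2 ≡ 58 · 402 · 50 · 225 ≡ 452 (mod 1049).
So M = 452. Chen computes K = M^28 mod 1049.
452^1 ≡ 452 (mod 1049)
452^2 = (452^1)^2 ≡ 452^2 = 204304 ≡ 798 (mod 1049)
452^4 = (452^2)^2 ≡ 798^2 = 636804 ≡ 61 (mod 1049)
452^8 = (452^4)^2 ≡ 61^2 = 3721 ≡ 574 (mod 1049)
452^16 = (452^8)^2 ≡ 574^2 = 329476 ≡ 90 (mod 1049)
452^28 = 452^16 · 452^8 · 452^4 ≡ 90 · 574 · 61 ≡ 64 (mod 1049).

64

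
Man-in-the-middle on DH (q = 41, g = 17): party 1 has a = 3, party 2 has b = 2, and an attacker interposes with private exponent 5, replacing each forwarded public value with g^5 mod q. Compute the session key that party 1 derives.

Party 1 receives an attacker's public value M = 17^5 mod 41 instead of the honest one.
17^1 ≡ 17 (mod 41)
17^2 = (17^1)^2 ≡ 17^2 = 289 ≡ 2 (mod 41)
17^4 = (17^2)^2 ≡ 2^2 = 4 ≡ 4 (mod 41)
17^5 = 17^4 · 17^1 ≡ 4 · 17 ≡ 27 (mod 41).
So M = 27. Party 1 computes K = M^3 mod 41.
27^1 ≡ 27 (mod 41)
27^2 = (27^1)^2 ≡ 27^2 = 729 ≡ 32 (mod 41)
27^3 = 27^2 · 27^1 ≡ 32 · 27 ≡ 3 (mod 41).

3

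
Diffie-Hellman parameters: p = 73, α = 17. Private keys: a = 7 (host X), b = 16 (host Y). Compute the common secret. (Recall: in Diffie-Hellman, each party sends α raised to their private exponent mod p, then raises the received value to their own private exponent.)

Host X sends A = α^a mod p = 17^7 mod 73.
17^1 ≡ 17 (mod 73)
17^2 = (17^1)^2 ≡ 17^2 = 289 ≡ 70 (mod 73)
17^4 = (17^2)^2 ≡ 70^2 = 4900 ≡ 9 (mod 73)
17^7 = 17^4 · 17^2 · 17^1 ≡ 9 · 70 · 17 ≡ 52 (mod 73).
So A = 52. Host Y then computes K = A^b mod p = 52^16 mod 73.
52^1 ≡ 52 (mod 73)
52^2 = (52^1)^2 ≡ 52^2 = 2704 ≡ 3 (mod 73)
52^4 = (52^2)^2 ≡ 3^2 = 9 ≡ 9 (mod 73)
52^8 = (52^4)^2 ≡ 9^2 = 81 ≡ 8 (mod 73)
52^16 = (52^8)^2 ≡ 8^2 = 64 ≡ 64 (mod 73)

64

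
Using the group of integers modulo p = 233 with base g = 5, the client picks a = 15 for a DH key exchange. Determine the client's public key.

Public value = 5^15 (mod 233).
5^1 ≡ 5 (mod 233)
5^2 = (5^1)^2 ≡ 5^2 = 25 ≡ 25 (mod 233)
5^4 = (5^2)^2 ≡ 25^2 = 625 ≡ 159 (mod 233)
5^8 = (5^4)^2 ≡ 159^2 = 25281 ≡ 117 (mod 233)
5^15 = 5^8 · 5^4 · 5^2 · 5^1 ≡ 117 · 159 · 25 · 5 ≡ 35 (mod 233).

35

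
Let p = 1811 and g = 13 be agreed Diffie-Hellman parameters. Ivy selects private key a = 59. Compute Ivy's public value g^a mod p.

Public value = 13^59 mod 1811.
13^1 ≡ 13 (mod 1811)
13^2 = (13^1)^2 ≡ 13^2 = 169 ≡ 169 (mod 1811)
13^4 = (13^2)^2 ≡ 169^2 = 28561 ≡ 1396 (mod 1811)
13^8 = (13^4)^2 ≡ 1396^2 = 1948816 ≡ 180 (mod 1811)
13^16 = (13^8)^2 ≡ 180^2 = 32400 ≡ 1613 (mod 1811)
13^32 = (13^16)^2 ≡ 1613^2 = 2601769 ≡ 1173 (mod 1811)
13^59 = 13^32 · 13^16 · 13^8 · 13^2 · 13^1 ≡ 1173 · 1613 · 180 · 169 · 13 ≡ 1752 (mod 1811).

1752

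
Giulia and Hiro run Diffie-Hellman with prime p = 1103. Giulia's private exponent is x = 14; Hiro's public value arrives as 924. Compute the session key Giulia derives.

Shared key K = 924^14 mod 1103.
924^1 ≡ 924 (mod 1103)
924^2 = (924^1)^2 ≡ 924^2 = 853776 ≡ 54 (mod 1103)
924^4 = (924^2)^2 ≡ 54^2 = 2916 ≡ 710 (mod 1103)
924^8 = (924^4)^2 ≡ 710^2 = 504100 ≡ 29 (mod 1103)
924^14 = 924^8 · 924^4 · 924^2 ≡ 29 · 710 · 54 ≡ 36 (mod 1103).

36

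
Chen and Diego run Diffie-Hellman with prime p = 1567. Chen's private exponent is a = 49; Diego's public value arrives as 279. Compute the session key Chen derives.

Shared key K = 279^49 mod 1567.
279^1 ≡ 279 (mod 1567)
279^2 = (279^1)^2 ≡ 279^2 = 77841 ≡ 1058 (mod 1567)
279^4 = (279^2)^2 ≡ 1058^2 = 1119364 ≡ 526 (mod 1567)
279^8 = (279^4)^2 ≡ 526^2 = 276676 ≡ 884 (mod 1567)
279^16 = (279^8)^2 ≡ 884^2 = 781456 ≡ 1090 (mod 1567)
279^32 = (279^16)^2 ≡ 1090^2 = 1188100 ≡ 314 (mod 1567)
279^49 = 279^32 · 279^16 · 279^1 ≡ 314 · 1090 · 279 ≡ 694 (mod 1567).

694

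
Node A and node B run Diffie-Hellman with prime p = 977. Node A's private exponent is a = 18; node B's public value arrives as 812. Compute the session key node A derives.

187

Shared key K = 812^18 mod 977.
812^1 ≡ 812 (mod 977)
812^2 = (812^1)^2 ≡ 812^2 = 659344 ≡ 846 (mod 977)
812^4 = (812^2)^2 ≡ 846^2 = 715716 ≡ 552 (mod 977)
812^8 = (812^4)^2 ≡ 552^2 = 304704 ≡ 857 (mod 977)
812^16 = (812^8)^2 ≡ 857^2 = 734449 ≡ 722 (mod 977)
812^18 = 812^16 · 812^2 ≡ 722 · 846 ≡ 187 (mod 977).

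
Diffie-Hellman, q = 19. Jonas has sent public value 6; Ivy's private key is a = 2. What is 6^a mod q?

Shared key K = 6^2 mod 19.
6^1 ≡ 6 (mod 19)
6^2 = (6^1)^2 ≡ 6^2 = 36 ≡ 17 (mod 19)

17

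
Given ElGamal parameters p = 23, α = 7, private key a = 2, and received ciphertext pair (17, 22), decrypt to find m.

Shared mask s = c₁^a mod p = 17^2 mod 23.
17^1 ≡ 17 (mod 23)
17^2 = (17^1)^2 ≡ 17^2 = 289 ≡ 13 (mod 23)
So s = 13; s⁻¹ ≡ 16 (mod 23).
m = c₂ · s⁻¹ mod 23 = 22 · 16 mod 23 = 7.

7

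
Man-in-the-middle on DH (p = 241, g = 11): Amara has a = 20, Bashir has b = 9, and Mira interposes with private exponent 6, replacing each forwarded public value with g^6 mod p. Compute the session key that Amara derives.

Amara receives Mira's public value M = 11^6 mod 241 instead of the honest one.
11^1 ≡ 11 (mod 241)
11^2 = (11^1)^2 ≡ 11^2 = 121 ≡ 121 (mod 241)
11^4 = (11^2)^2 ≡ 121^2 = 14641 ≡ 181 (mod 241)
11^6 = 11^4 · 11^2 ≡ 181 · 121 ≡ 211 (mod 241).
So M = 211. Amara computes K = M^20 mod 241.
211^1 ≡ 211 (mod 241)
211^2 = (211^1)^2 ≡ 211^2 = 44521 ≡ 177 (mod 241)
211^4 = (211^2)^2 ≡ 177^2 = 31329 ≡ 240 (mod 241)
211^8 = (211^4)^2 ≡ 240^2 = 57600 ≡ 1 (mod 241)
211^16 = (211^8)^2 ≡ 1^2 = 1 ≡ 1 (mod 241)
211^20 = 211^16 · 211^4 ≡ 1 · 240 ≡ 240 (mod 241).

240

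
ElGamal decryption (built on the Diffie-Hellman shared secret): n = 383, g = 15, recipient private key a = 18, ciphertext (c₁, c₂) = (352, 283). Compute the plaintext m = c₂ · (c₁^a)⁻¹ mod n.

Shared mask s = c₁^a mod n = 352^18 mod 383.
352^1 ≡ 352 (mod 383)
352^2 = (352^1)^2 ≡ 352^2 = 123904 ≡ 195 (mod 383)
352^4 = (352^2)^2 ≡ 195^2 = 38025 ≡ 108 (mod 383)
352^8 = (352^4)^2 ≡ 108^2 = 11664 ≡ 174 (mod 383)
352^16 = (352^8)^2 ≡ 174^2 = 30276 ≡ 19 (mod 383)
352^18 = 352^16 · 352^2 ≡ 19 · 195 ≡ 258 (mod 383).
So s = 258; s⁻¹ ≡ 144 (mod 383).
m = c₂ · s⁻¹ mod 383 = 283 · 144 mod 383 = 154.

154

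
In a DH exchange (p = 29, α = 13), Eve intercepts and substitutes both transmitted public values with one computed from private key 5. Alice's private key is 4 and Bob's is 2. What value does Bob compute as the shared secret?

7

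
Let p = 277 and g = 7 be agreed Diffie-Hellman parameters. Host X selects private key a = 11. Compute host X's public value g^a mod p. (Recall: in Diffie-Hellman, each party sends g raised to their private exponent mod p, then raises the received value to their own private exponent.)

Public value = 7^11 mod 277.
7^1 ≡ 7 (mod 277)
7^2 = (7^1)^2 ≡ 7^2 = 49 ≡ 49 (mod 277)
7^4 = (7^2)^2 ≡ 49^2 = 2401 ≡ 185 (mod 277)
7^8 = (7^4)^2 ≡ 185^2 = 34225 ≡ 154 (mod 277)
7^11 = 7^8 · 7^2 · 7^1 ≡ 154 · 49 · 7 ≡ 192 (mod 277).

192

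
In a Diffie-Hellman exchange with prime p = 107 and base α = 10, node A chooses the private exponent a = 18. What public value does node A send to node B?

52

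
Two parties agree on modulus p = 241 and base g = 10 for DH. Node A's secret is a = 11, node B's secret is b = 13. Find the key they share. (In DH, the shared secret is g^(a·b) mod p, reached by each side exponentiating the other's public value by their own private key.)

58

Node B sends B = g^b mod p = 10^13 mod 241.
10^1 ≡ 10 (mod 241)
10^2 = (10^1)^2 ≡ 10^2 = 100 ≡ 100 (mod 241)
10^4 = (10^2)^2 ≡ 100^2 = 10000 ≡ 119 (mod 241)
10^8 = (10^4)^2 ≡ 119^2 = 14161 ≡ 183 (mod 241)
10^13 = 10^8 · 10^4 · 10^1 ≡ 183 · 119 · 10 ≡ 147 (mod 241).
So B = 147. Node A then computes K = B^a mod p = 147^11 mod 241.
147^1 ≡ 147 (mod 241)
147^2 = (147^1)^2 ≡ 147^2 = 21609 ≡ 160 (mod 241)
147^4 = (147^2)^2 ≡ 160^2 = 25600 ≡ 54 (mod 241)
147^8 = (147^4)^2 ≡ 54^2 = 2916 ≡ 24 (mod 241)
147^11 = 147^8 · 147^2 · 147^1 ≡ 24 · 160 · 147 ≡ 58 (mod 241).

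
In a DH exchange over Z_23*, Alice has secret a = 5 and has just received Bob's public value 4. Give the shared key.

12

Shared key K = 4^5 mod 23.
4^1 ≡ 4 (mod 23)
4^2 = (4^1)^2 ≡ 4^2 = 16 ≡ 16 (mod 23)
4^4 = (4^2)^2 ≡ 16^2 = 256 ≡ 3 (mod 23)
4^5 = 4^4 · 4^1 ≡ 3 · 4 ≡ 12 (mod 23).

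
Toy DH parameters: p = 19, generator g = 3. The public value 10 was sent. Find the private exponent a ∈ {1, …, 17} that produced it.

Try successive powers of 3 modulo 19:
3^1 ≡ 3
3^2 ≡ 9
3^3 ≡ 8
3^4 ≡ 5
3^5 ≡ 15
3^6 ≡ 7
3^7 ≡ 2
3^8 ≡ 6
3^9 ≡ 18
3^10 ≡ 16
3^11 ≡ 10
Found: a = 11.

11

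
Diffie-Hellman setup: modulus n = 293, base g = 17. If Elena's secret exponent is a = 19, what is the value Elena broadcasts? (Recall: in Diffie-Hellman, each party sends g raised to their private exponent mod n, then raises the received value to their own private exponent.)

Public value = 17^19 mod 293.
17^1 ≡ 17 (mod 293)
17^2 = (17^1)^2 ≡ 17^2 = 289 ≡ 289 (mod 293)
17^4 = (17^2)^2 ≡ 289^2 = 83521 ≡ 16 (mod 293)
17^8 = (17^4)^2 ≡ 16^2 = 256 ≡ 256 (mod 293)
17^16 = (17^8)^2 ≡ 256^2 = 65536 ≡ 197 (mod 293)
17^19 = 17^16 · 17^2 · 17^1 ≡ 197 · 289 · 17 ≡ 82 (mod 293).

82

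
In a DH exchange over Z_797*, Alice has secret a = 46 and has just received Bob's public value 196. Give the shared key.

397

Shared key K = 196^46 mod 797.
196^1 ≡ 196 (mod 797)
196^2 = (196^1)^2 ≡ 196^2 = 38416 ≡ 160 (mod 797)
196^4 = (196^2)^2 ≡ 160^2 = 25600 ≡ 96 (mod 797)
196^8 = (196^4)^2 ≡ 96^2 = 9216 ≡ 449 (mod 797)
196^16 = (196^8)^2 ≡ 449^2 = 201601 ≡ 757 (mod 797)
196^32 = (196^16)^2 ≡ 757^2 = 573049 ≡ 6 (mod 797)
196^46 = 196^32 · 196^8 · 196^4 · 196^2 ≡ 6 · 449 · 96 · 160 ≡ 397 (mod 797).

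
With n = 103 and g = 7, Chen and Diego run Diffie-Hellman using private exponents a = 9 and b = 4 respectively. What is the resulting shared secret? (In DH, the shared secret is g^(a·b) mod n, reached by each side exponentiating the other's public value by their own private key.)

66

Diego sends B = g^b mod n = 7^4 mod 103.
7^1 ≡ 7 (mod 103)
7^2 = (7^1)^2 ≡ 7^2 = 49 ≡ 49 (mod 103)
7^4 = (7^2)^2 ≡ 49^2 = 2401 ≡ 32 (mod 103)
So B = 32. Chen then computes K = B^a mod n = 32^9 mod 103.
32^1 ≡ 32 (mod 103)
32^2 = (32^1)^2 ≡ 32^2 = 1024 ≡ 97 (mod 103)
32^4 = (32^2)^2 ≡ 97^2 = 9409 ≡ 36 (mod 103)
32^8 = (32^4)^2 ≡ 36^2 = 1296 ≡ 60 (mod 103)
32^9 = 32^8 · 32^1 ≡ 60 · 32 ≡ 66 (mod 103).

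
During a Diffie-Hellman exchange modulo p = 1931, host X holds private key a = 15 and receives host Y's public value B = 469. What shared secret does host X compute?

Shared key K = 469^15 mod 1931.
469^1 ≡ 469 (mod 1931)
469^2 = (469^1)^2 ≡ 469^2 = 219961 ≡ 1758 (mod 1931)
469^4 = (469^2)^2 ≡ 1758^2 = 3090564 ≡ 964 (mod 1931)
469^8 = (469^4)^2 ≡ 964^2 = 929296 ≡ 485 (mod 1931)
469^15 = 469^8 · 469^4 · 469^2 · 469^1 ≡ 485 · 964 · 1758 · 469 ≡ 1325 (mod 1931).

1325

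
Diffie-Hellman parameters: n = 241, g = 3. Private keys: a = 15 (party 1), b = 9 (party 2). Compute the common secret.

8

Party 1 sends A = g^a mod n = 3^15 mod 241.
3^1 ≡ 3 (mod 241)
3^2 = (3^1)^2 ≡ 3^2 = 9 ≡ 9 (mod 241)
3^4 = (3^2)^2 ≡ 9^2 = 81 ≡ 81 (mod 241)
3^8 = (3^4)^2 ≡ 81^2 = 6561 ≡ 54 (mod 241)
3^15 = 3^8 · 3^4 · 3^2 · 3^1 ≡ 54 · 81 · 9 · 3 ≡ 8 (mod 241).
So A = 8. Party 2 then computes K = A^b mod n = 8^9 mod 241.
8^1 ≡ 8 (mod 241)
8^2 = (8^1)^2 ≡ 8^2 = 64 ≡ 64 (mod 241)
8^4 = (8^2)^2 ≡ 64^2 = 4096 ≡ 240 (mod 241)
8^8 = (8^4)^2 ≡ 240^2 = 57600 ≡ 1 (mod 241)
8^9 = 8^8 · 8^1 ≡ 1 · 8 ≡ 8 (mod 241).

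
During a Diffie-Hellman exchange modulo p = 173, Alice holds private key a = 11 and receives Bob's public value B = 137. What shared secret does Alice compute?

Shared key K = 137^11 mod 173.
137^1 ≡ 137 (mod 173)
137^2 = (137^1)^2 ≡ 137^2 = 18769 ≡ 85 (mod 173)
137^4 = (137^2)^2 ≡ 85^2 = 7225 ≡ 132 (mod 173)
137^8 = (137^4)^2 ≡ 132^2 = 17424 ≡ 124 (mod 173)
137^11 = 137^8 · 137^2 · 137^1 ≡ 124 · 85 · 137 ≡ 122 (mod 173).

122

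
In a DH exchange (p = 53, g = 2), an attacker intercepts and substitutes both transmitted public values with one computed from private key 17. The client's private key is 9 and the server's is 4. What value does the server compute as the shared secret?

28

The server receives an attacker's public value M = 2^17 mod 53 instead of the honest one.
2^1 ≡ 2 (mod 53)
2^2 = (2^1)^2 ≡ 2^2 = 4 ≡ 4 (mod 53)
2^4 = (2^2)^2 ≡ 4^2 = 16 ≡ 16 (mod 53)
2^8 = (2^4)^2 ≡ 16^2 = 256 ≡ 44 (mod 53)
2^16 = (2^8)^2 ≡ 44^2 = 1936 ≡ 28 (mod 53)
2^17 = 2^16 · 2^1 ≡ 28 · 2 ≡ 3 (mod 53).
So M = 3. The server computes K = M^4 mod 53.
3^1 ≡ 3 (mod 53)
3^2 = (3^1)^2 ≡ 3^2 = 9 ≡ 9 (mod 53)
3^4 = (3^2)^2 ≡ 9^2 = 81 ≡ 28 (mod 53)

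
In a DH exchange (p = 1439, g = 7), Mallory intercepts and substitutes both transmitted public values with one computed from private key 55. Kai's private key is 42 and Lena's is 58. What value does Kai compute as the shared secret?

Kai receives Mallory's public value M = 7^55 mod 1439 instead of the honest one.
7^1 ≡ 7 (mod 1439)
7^2 = (7^1)^2 ≡ 7^2 = 49 ≡ 49 (mod 1439)
7^4 = (7^2)^2 ≡ 49^2 = 2401 ≡ 962 (mod 1439)
7^8 = (7^4)^2 ≡ 962^2 = 925444 ≡ 167 (mod 1439)
7^16 = (7^8)^2 ≡ 167^2 = 27889 ≡ 548 (mod 1439)
7^32 = (7^16)^2 ≡ 548^2 = 300304 ≡ 992 (mod 1439)
7^55 = 7^32 · 7^16 · 7^4 · 7^2 · 7^1 ≡ 992 · 548 · 962 · 49 · 7 ≡ 651 (mod 1439).
So M = 651. Kai computes K = M^42 mod 1439.
651^1 ≡ 651 (mod 1439)
651^2 = (651^1)^2 ≡ 651^2 = 423801 ≡ 735 (mod 1439)
651^4 = (651^2)^2 ≡ 735^2 = 540225 ≡ 600 (mod 1439)
651^8 = (651^4)^2 ≡ 600^2 = 360000 ≡ 250 (mod 1439)
651^16 = (651^8)^2 ≡ 250^2 = 62500 ≡ 623 (mod 1439)
651^32 = (651^16)^2 ≡ 623^2 = 388129 ≡ 1038 (mod 1439)
651^42 = 651^32 · 651^8 · 651^2 ≡ 1038 · 250 · 735 ≡ 245 (mod 1439).

245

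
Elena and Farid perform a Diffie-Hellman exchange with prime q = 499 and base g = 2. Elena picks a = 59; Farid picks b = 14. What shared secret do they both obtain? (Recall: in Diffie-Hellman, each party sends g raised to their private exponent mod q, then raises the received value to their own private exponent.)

Farid sends B = g^b mod q = 2^14 mod 499.
2^1 ≡ 2 (mod 499)
2^2 = (2^1)^2 ≡ 2^2 = 4 ≡ 4 (mod 499)
2^4 = (2^2)^2 ≡ 4^2 = 16 ≡ 16 (mod 499)
2^8 = (2^4)^2 ≡ 16^2 = 256 ≡ 256 (mod 499)
2^14 = 2^8 · 2^4 · 2^2 ≡ 256 · 16 · 4 ≡ 416 (mod 499).
So B = 416. Elena then computes K = B^a mod q = 416^59 mod 499.
416^1 ≡ 416 (mod 499)
416^2 = (416^1)^2 ≡ 416^2 = 173056 ≡ 402 (mod 499)
416^4 = (416^2)^2 ≡ 402^2 = 161604 ≡ 427 (mod 499)
416^8 = (416^4)^2 ≡ 427^2 = 182329 ≡ 194 (mod 499)
416^16 = (416^8)^2 ≡ 194^2 = 37636 ≡ 211 (mod 499)
416^32 = (416^16)^2 ≡ 211^2 = 44521 ≡ 110 (mod 499)
416^59 = 416^32 · 416^16 · 416^8 · 416^2 · 416^1 ≡ 110 · 211 · 194 · 402 · 416 ≡ 156 (mod 499).

156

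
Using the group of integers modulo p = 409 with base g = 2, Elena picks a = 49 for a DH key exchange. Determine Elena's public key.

138

Public value = 2^49 mod 409.
2^1 ≡ 2 (mod 409)
2^2 = (2^1)^2 ≡ 2^2 = 4 ≡ 4 (mod 409)
2^4 = (2^2)^2 ≡ 4^2 = 16 ≡ 16 (mod 409)
2^8 = (2^4)^2 ≡ 16^2 = 256 ≡ 256 (mod 409)
2^16 = (2^8)^2 ≡ 256^2 = 65536 ≡ 96 (mod 409)
2^32 = (2^16)^2 ≡ 96^2 = 9216 ≡ 218 (mod 409)
2^49 = 2^32 · 2^16 · 2^1 ≡ 218 · 96 · 2 ≡ 138 (mod 409).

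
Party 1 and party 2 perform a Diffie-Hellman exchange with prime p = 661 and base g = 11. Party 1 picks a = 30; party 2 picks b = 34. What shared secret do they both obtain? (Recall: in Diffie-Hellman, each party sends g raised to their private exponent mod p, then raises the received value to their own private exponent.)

Party 1 sends A = g^a mod p = 11^30 mod 661.
11^1 ≡ 11 (mod 661)
11^2 = (11^1)^2 ≡ 11^2 = 121 ≡ 121 (mod 661)
11^4 = (11^2)^2 ≡ 121^2 = 14641 ≡ 99 (mod 661)
11^8 = (11^4)^2 ≡ 99^2 = 9801 ≡ 547 (mod 661)
11^16 = (11^8)^2 ≡ 547^2 = 299209 ≡ 437 (mod 661)
11^30 = 11^16 · 11^8 · 11^4 · 11^2 ≡ 437 · 547 · 99 · 121 ≡ 147 (mod 661).
So A = 147. Party 2 then computes K = A^b mod p = 147^34 mod 661.
147^1 ≡ 147 (mod 661)
147^2 = (147^1)^2 ≡ 147^2 = 21609 ≡ 457 (mod 661)
147^4 = (147^2)^2 ≡ 457^2 = 208849 ≡ 634 (mod 661)
147^8 = (147^4)^2 ≡ 634^2 = 401956 ≡ 68 (mod 661)
147^16 = (147^8)^2 ≡ 68^2 = 4624 ≡ 658 (mod 661)
147^32 = (147^16)^2 ≡ 658^2 = 432964 ≡ 9 (mod 661)
147^34 = 147^32 · 147^2 ≡ 9 · 457 ≡ 147 (mod 661).

147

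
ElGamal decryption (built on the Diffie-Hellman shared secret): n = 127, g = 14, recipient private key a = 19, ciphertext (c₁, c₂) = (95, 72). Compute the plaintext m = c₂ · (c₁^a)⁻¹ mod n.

59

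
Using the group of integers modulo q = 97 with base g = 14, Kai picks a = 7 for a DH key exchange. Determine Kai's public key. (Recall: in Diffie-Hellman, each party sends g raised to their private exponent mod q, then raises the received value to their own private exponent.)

15

Public value = 14^7 mod 97.
14^1 ≡ 14 (mod 97)
14^2 = (14^1)^2 ≡ 14^2 = 196 ≡ 2 (mod 97)
14^4 = (14^2)^2 ≡ 2^2 = 4 ≡ 4 (mod 97)
14^7 = 14^4 · 14^2 · 14^1 ≡ 4 · 2 · 14 ≡ 15 (mod 97).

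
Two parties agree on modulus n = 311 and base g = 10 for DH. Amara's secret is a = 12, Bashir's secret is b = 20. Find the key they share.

20

Amara sends A = g^a mod n = 10^12 mod 311.
10^1 ≡ 10 (mod 311)
10^2 = (10^1)^2 ≡ 10^2 = 100 ≡ 100 (mod 311)
10^4 = (10^2)^2 ≡ 100^2 = 10000 ≡ 48 (mod 311)
10^8 = (10^4)^2 ≡ 48^2 = 2304 ≡ 127 (mod 311)
10^12 = 10^8 · 10^4 ≡ 127 · 48 ≡ 187 (mod 311).
So A = 187. Bashir then computes K = A^b mod n = 187^20 mod 311.
187^1 ≡ 187 (mod 311)
187^2 = (187^1)^2 ≡ 187^2 = 34969 ≡ 137 (mod 311)
187^4 = (187^2)^2 ≡ 137^2 = 18769 ≡ 109 (mod 311)
187^8 = (187^4)^2 ≡ 109^2 = 11881 ≡ 63 (mod 311)
187^16 = (187^8)^2 ≡ 63^2 = 3969 ≡ 237 (mod 311)
187^20 = 187^16 · 187^4 ≡ 237 · 109 ≡ 20 (mod 311).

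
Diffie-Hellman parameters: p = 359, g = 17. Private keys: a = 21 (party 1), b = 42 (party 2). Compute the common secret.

135

Party 2 sends B = g^b mod p = 17^42 mod 359.
17^1 ≡ 17 (mod 359)
17^2 = (17^1)^2 ≡ 17^2 = 289 ≡ 289 (mod 359)
17^4 = (17^2)^2 ≡ 289^2 = 83521 ≡ 233 (mod 359)
17^8 = (17^4)^2 ≡ 233^2 = 54289 ≡ 80 (mod 359)
17^16 = (17^8)^2 ≡ 80^2 = 6400 ≡ 297 (mod 359)
17^32 = (17^16)^2 ≡ 297^2 = 88209 ≡ 254 (mod 359)
17^42 = 17^32 · 17^8 · 17^2 ≡ 254 · 80 · 289 ≡ 317 (mod 359).
So B = 317. Party 1 then computes K = B^a mod p = 317^21 mod 359.
317^1 ≡ 317 (mod 359)
317^2 = (317^1)^2 ≡ 317^2 = 100489 ≡ 328 (mod 359)
317^4 = (317^2)^2 ≡ 328^2 = 107584 ≡ 243 (mod 359)
317^8 = (317^4)^2 ≡ 243^2 = 59049 ≡ 173 (mod 359)
317^16 = (317^8)^2 ≡ 173^2 = 29929 ≡ 132 (mod 359)
317^21 = 317^16 · 317^4 · 317^1 ≡ 132 · 243 · 317 ≡ 135 (mod 359).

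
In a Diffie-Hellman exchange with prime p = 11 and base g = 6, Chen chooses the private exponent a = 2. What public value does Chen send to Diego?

3

Public value = 6^2 (mod 11).
6^1 ≡ 6 (mod 11)
6^2 = (6^1)^2 ≡ 6^2 = 36 ≡ 3 (mod 11)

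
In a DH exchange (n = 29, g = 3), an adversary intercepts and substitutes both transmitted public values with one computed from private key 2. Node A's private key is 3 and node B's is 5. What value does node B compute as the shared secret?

5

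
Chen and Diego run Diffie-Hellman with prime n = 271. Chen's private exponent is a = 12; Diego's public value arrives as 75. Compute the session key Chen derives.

Shared key K = 75^12 mod 271.
75^1 ≡ 75 (mod 271)
75^2 = (75^1)^2 ≡ 75^2 = 5625 ≡ 205 (mod 271)
75^4 = (75^2)^2 ≡ 205^2 = 42025 ≡ 20 (mod 271)
75^8 = (75^4)^2 ≡ 20^2 = 400 ≡ 129 (mod 271)
75^12 = 75^8 · 75^4 ≡ 129 · 20 ≡ 141 (mod 271).

141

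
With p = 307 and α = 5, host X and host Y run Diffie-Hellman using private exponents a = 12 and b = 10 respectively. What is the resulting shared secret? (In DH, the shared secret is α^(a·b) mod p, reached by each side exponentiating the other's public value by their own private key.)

Host Y sends B = α^b mod p = 5^10 mod 307.
5^1 ≡ 5 (mod 307)
5^2 = (5^1)^2 ≡ 5^2 = 25 ≡ 25 (mod 307)
5^4 = (5^2)^2 ≡ 25^2 = 625 ≡ 11 (mod 307)
5^8 = (5^4)^2 ≡ 11^2 = 121 ≡ 121 (mod 307)
5^10 = 5^8 · 5^2 ≡ 121 · 25 ≡ 262 (mod 307).
So B = 262. Host X then computes K = B^a mod p = 262^12 mod 307.
262^1 ≡ 262 (mod 307)
262^2 = (262^1)^2 ≡ 262^2 = 68644 ≡ 183 (mod 307)
262^4 = (262^2)^2 ≡ 183^2 = 33489 ≡ 26 (mod 307)
262^8 = (262^4)^2 ≡ 26^2 = 676 ≡ 62 (mod 307)
262^12 = 262^8 · 262^4 ≡ 62 · 26 ≡ 77 (mod 307).

77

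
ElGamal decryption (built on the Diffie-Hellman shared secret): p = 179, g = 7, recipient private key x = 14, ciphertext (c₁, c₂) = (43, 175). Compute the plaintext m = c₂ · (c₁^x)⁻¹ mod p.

Shared mask s = c₁^x mod p = 43^14 mod 179.
43^1 ≡ 43 (mod 179)
43^2 = (43^1)^2 ≡ 43^2 = 1849 ≡ 59 (mod 179)
43^4 = (43^2)^2 ≡ 59^2 = 3481 ≡ 80 (mod 179)
43^8 = (43^4)^2 ≡ 80^2 = 6400 ≡ 135 (mod 179)
43^14 = 43^8 · 43^4 · 43^2 ≡ 135 · 80 · 59 ≡ 139 (mod 179).
So s = 139; s⁻¹ ≡ 85 (mod 179).
m = c₂ · s⁻¹ mod 179 = 175 · 85 mod 179 = 18.

18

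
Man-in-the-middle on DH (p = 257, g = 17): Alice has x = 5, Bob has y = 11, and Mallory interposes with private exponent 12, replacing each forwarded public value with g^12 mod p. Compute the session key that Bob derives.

253

Bob receives Mallory's public value M = 17^12 mod 257 instead of the honest one.
17^1 ≡ 17 (mod 257)
17^2 = (17^1)^2 ≡ 17^2 = 289 ≡ 32 (mod 257)
17^4 = (17^2)^2 ≡ 32^2 = 1024 ≡ 253 (mod 257)
17^8 = (17^4)^2 ≡ 253^2 = 64009 ≡ 16 (mod 257)
17^12 = 17^8 · 17^4 ≡ 16 · 253 ≡ 193 (mod 257).
So M = 193. Bob computes K = M^11 mod 257.
193^1 ≡ 193 (mod 257)
193^2 = (193^1)^2 ≡ 193^2 = 37249 ≡ 241 (mod 257)
193^4 = (193^2)^2 ≡ 241^2 = 58081 ≡ 256 (mod 257)
193^8 = (193^4)^2 ≡ 256^2 = 65536 ≡ 1 (mod 257)
193^11 = 193^8 · 193^2 · 193^1 ≡ 1 · 241 · 193 ≡ 253 (mod 257).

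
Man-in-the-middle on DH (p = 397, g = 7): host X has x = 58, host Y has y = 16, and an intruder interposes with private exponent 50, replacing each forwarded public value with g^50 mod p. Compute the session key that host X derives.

357

Host X receives an intruder's public value M = 7^50 mod 397 instead of the honest one.
7^1 ≡ 7 (mod 397)
7^2 = (7^1)^2 ≡ 7^2 = 49 ≡ 49 (mod 397)
7^4 = (7^2)^2 ≡ 49^2 = 2401 ≡ 19 (mod 397)
7^8 = (7^4)^2 ≡ 19^2 = 361 ≡ 361 (mod 397)
7^16 = (7^8)^2 ≡ 361^2 = 130321 ≡ 105 (mod 397)
7^32 = (7^16)^2 ≡ 105^2 = 11025 ≡ 306 (mod 397)
7^50 = 7^32 · 7^16 · 7^2 ≡ 306 · 105 · 49 ≡ 265 (mod 397).
So M = 265. Host X computes K = M^58 mod 397.
265^1 ≡ 265 (mod 397)
265^2 = (265^1)^2 ≡ 265^2 = 70225 ≡ 353 (mod 397)
265^4 = (265^2)^2 ≡ 353^2 = 124609 ≡ 348 (mod 397)
265^8 = (265^4)^2 ≡ 348^2 = 121104 ≡ 19 (mod 397)
265^16 = (265^8)^2 ≡ 19^2 = 361 ≡ 361 (mod 397)
265^32 = (265^16)^2 ≡ 361^2 = 130321 ≡ 105 (mod 397)
265^58 = 265^32 · 265^16 · 265^8 · 265^2 ≡ 105 · 361 · 19 · 353 ≡ 357 (mod 397).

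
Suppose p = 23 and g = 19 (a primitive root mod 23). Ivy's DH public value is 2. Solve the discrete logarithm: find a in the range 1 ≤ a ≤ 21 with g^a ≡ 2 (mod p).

Try successive powers of 19 modulo 23:
19^1 ≡ 19
19^2 ≡ 16
19^3 ≡ 5
19^4 ≡ 3
19^5 ≡ 11
19^6 ≡ 2
Found: a = 6.

6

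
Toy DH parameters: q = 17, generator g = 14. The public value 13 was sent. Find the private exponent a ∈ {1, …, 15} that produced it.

4

Try successive powers of 14 modulo 17:
14^1 ≡ 14
14^2 ≡ 9
14^3 ≡ 7
14^4 ≡ 13
Found: a = 4.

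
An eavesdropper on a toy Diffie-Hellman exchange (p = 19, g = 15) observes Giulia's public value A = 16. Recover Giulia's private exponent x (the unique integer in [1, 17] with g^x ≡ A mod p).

Try successive powers of 15 modulo 19:
15^1 ≡ 15
15^2 ≡ 16
Found: x = 2.

2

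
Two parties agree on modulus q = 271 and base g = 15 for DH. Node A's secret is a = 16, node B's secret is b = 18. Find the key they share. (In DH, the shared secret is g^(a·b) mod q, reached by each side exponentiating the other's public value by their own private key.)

Node A sends A = g^a mod q = 15^16 mod 271.
15^1 ≡ 15 (mod 271)
15^2 = (15^1)^2 ≡ 15^2 = 225 ≡ 225 (mod 271)
15^4 = (15^2)^2 ≡ 225^2 = 50625 ≡ 219 (mod 271)
15^8 = (15^4)^2 ≡ 219^2 = 47961 ≡ 265 (mod 271)
15^16 = (15^8)^2 ≡ 265^2 = 70225 ≡ 36 (mod 271)
So A = 36. Node B then computes K = A^b mod q = 36^18 mod 271.
36^1 ≡ 36 (mod 271)
36^2 = (36^1)^2 ≡ 36^2 = 1296 ≡ 212 (mod 271)
36^4 = (36^2)^2 ≡ 212^2 = 44944 ≡ 229 (mod 271)
36^8 = (36^4)^2 ≡ 229^2 = 52441 ≡ 138 (mod 271)
36^16 = (36^8)^2 ≡ 138^2 = 19044 ≡ 74 (mod 271)
36^18 = 36^16 · 36^2 ≡ 74 · 212 ≡ 241 (mod 271).

241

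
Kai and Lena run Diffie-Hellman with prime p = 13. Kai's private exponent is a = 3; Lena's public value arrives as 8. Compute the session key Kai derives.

Shared key K = 8^3 mod 13.
8^1 ≡ 8 (mod 13)
8^2 = (8^1)^2 ≡ 8^2 = 64 ≡ 12 (mod 13)
8^3 = 8^2 · 8^1 ≡ 12 · 8 ≡ 5 (mod 13).

5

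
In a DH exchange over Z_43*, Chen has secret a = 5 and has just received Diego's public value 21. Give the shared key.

Shared key K = 21^5 mod 43.
21^1 ≡ 21 (mod 43)
21^2 = (21^1)^2 ≡ 21^2 = 441 ≡ 11 (mod 43)
21^4 = (21^2)^2 ≡ 11^2 = 121 ≡ 35 (mod 43)
21^5 = 21^4 · 21^1 ≡ 35 · 21 ≡ 4 (mod 43).

4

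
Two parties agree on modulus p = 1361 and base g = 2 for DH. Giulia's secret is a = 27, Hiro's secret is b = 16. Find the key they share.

Giulia sends A = g^a mod p = 2^27 mod 1361.
2^1 ≡ 2 (mod 1361)
2^2 = (2^1)^2 ≡ 2^2 = 4 ≡ 4 (mod 1361)
2^4 = (2^2)^2 ≡ 4^2 = 16 ≡ 16 (mod 1361)
2^8 = (2^4)^2 ≡ 16^2 = 256 ≡ 256 (mod 1361)
2^16 = (2^8)^2 ≡ 256^2 = 65536 ≡ 208 (mod 1361)
2^27 = 2^16 · 2^8 · 2^2 · 2^1 ≡ 208 · 256 · 4 · 2 ≡ 1352 (mod 1361).
So A = 1352. Hiro then computes K = A^b mod p = 1352^16 mod 1361.
1352^1 ≡ 1352 (mod 1361)
1352^2 = (1352^1)^2 ≡ 1352^2 = 1827904 ≡ 81 (mod 1361)
1352^4 = (1352^2)^2 ≡ 81^2 = 6561 ≡ 1117 (mod 1361)
1352^8 = (1352^4)^2 ≡ 1117^2 = 1247689 ≡ 1013 (mod 1361)
1352^16 = (1352^8)^2 ≡ 1013^2 = 1026169 ≡ 1336 (mod 1361)

1336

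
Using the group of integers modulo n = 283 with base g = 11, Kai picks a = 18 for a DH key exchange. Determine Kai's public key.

Public value = 11^18 mod 283.
11^1 ≡ 11 (mod 283)
11^2 = (11^1)^2 ≡ 11^2 = 121 ≡ 121 (mod 283)
11^4 = (11^2)^2 ≡ 121^2 = 14641 ≡ 208 (mod 283)
11^8 = (11^4)^2 ≡ 208^2 = 43264 ≡ 248 (mod 283)
11^16 = (11^8)^2 ≡ 248^2 = 61504 ≡ 93 (mod 283)
11^18 = 11^16 · 11^2 ≡ 93 · 121 ≡ 216 (mod 283).

216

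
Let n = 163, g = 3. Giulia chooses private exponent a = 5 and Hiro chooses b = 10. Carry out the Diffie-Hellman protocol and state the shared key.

Hiro sends B = g^b mod n = 3^10 mod 163.
3^1 ≡ 3 (mod 163)
3^2 = (3^1)^2 ≡ 3^2 = 9 ≡ 9 (mod 163)
3^4 = (3^2)^2 ≡ 9^2 = 81 ≡ 81 (mod 163)
3^8 = (3^4)^2 ≡ 81^2 = 6561 ≡ 41 (mod 163)
3^10 = 3^8 · 3^2 ≡ 41 · 9 ≡ 43 (mod 163).
So B = 43. Giulia then computes K = B^a mod n = 43^5 mod 163.
43^1 ≡ 43 (mod 163)
43^2 = (43^1)^2 ≡ 43^2 = 1849 ≡ 56 (mod 163)
43^4 = (43^2)^2 ≡ 56^2 = 3136 ≡ 39 (mod 163)
43^5 = 43^4 · 43^1 ≡ 39 · 43 ≡ 47 (mod 163).

47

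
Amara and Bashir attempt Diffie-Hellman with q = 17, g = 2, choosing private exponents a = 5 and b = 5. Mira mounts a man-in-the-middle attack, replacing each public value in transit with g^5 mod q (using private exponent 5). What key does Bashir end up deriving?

Bashir receives Mira's public value M = 2^5 mod 17 instead of the honest one.
2^1 ≡ 2 (mod 17)
2^2 = (2^1)^2 ≡ 2^2 = 4 ≡ 4 (mod 17)
2^4 = (2^2)^2 ≡ 4^2 = 16 ≡ 16 (mod 17)
2^5 = 2^4 · 2^1 ≡ 16 · 2 ≡ 15 (mod 17).
So M = 15. Bashir computes K = M^5 mod 17.
15^1 ≡ 15 (mod 17)
15^2 = (15^1)^2 ≡ 15^2 = 225 ≡ 4 (mod 17)
15^4 = (15^2)^2 ≡ 4^2 = 16 ≡ 16 (mod 17)
15^5 = 15^4 · 15^1 ≡ 16 · 15 ≡ 2 (mod 17).

2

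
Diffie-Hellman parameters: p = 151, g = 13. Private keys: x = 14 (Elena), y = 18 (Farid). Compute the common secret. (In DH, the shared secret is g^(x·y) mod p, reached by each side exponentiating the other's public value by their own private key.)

Elena sends A = g^x mod p = 13^14 mod 151.
13^1 ≡ 13 (mod 151)
13^2 = (13^1)^2 ≡ 13^2 = 169 ≡ 18 (mod 151)
13^4 = (13^2)^2 ≡ 18^2 = 324 ≡ 22 (mod 151)
13^8 = (13^4)^2 ≡ 22^2 = 484 ≡ 31 (mod 151)
13^14 = 13^8 · 13^4 · 13^2 ≡ 31 · 22 · 18 ≡ 45 (mod 151).
So A = 45. Farid then computes K = A^y mod p = 45^18 mod 151.
45^1 ≡ 45 (mod 151)
45^2 = (45^1)^2 ≡ 45^2 = 2025 ≡ 62 (mod 151)
45^4 = (45^2)^2 ≡ 62^2 = 3844 ≡ 69 (mod 151)
45^8 = (45^4)^2 ≡ 69^2 = 4761 ≡ 80 (mod 151)
45^16 = (45^8)^2 ≡ 80^2 = 6400 ≡ 58 (mod 151)
45^18 = 45^16 · 45^2 ≡ 58 · 62 ≡ 123 (mod 151).

123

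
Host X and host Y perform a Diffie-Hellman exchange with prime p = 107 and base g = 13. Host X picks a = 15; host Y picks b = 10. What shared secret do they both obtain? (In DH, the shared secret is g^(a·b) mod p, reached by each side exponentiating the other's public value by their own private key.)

49

Host X sends A = g^a mod p = 13^15 mod 107.
13^1 ≡ 13 (mod 107)
13^2 = (13^1)^2 ≡ 13^2 = 169 ≡ 62 (mod 107)
13^4 = (13^2)^2 ≡ 62^2 = 3844 ≡ 99 (mod 107)
13^8 = (13^4)^2 ≡ 99^2 = 9801 ≡ 64 (mod 107)
13^15 = 13^8 · 13^4 · 13^2 · 13^1 ≡ 64 · 99 · 62 · 13 ≡ 27 (mod 107).
So A = 27. Host Y then computes K = A^b mod p = 27^10 mod 107.
27^1 ≡ 27 (mod 107)
27^2 = (27^1)^2 ≡ 27^2 = 729 ≡ 87 (mod 107)
27^4 = (27^2)^2 ≡ 87^2 = 7569 ≡ 79 (mod 107)
27^8 = (27^4)^2 ≡ 79^2 = 6241 ≡ 35 (mod 107)
27^10 = 27^8 · 27^2 ≡ 35 · 87 ≡ 49 (mod 107).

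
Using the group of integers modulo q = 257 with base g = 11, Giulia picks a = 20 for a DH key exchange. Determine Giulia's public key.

Public value = 11^20 (mod 257).
11^1 ≡ 11 (mod 257)
11^2 = (11^1)^2 ≡ 11^2 = 121 ≡ 121 (mod 257)
11^4 = (11^2)^2 ≡ 121^2 = 14641 ≡ 249 (mod 257)
11^8 = (11^4)^2 ≡ 249^2 = 62001 ≡ 64 (mod 257)
11^16 = (11^8)^2 ≡ 64^2 = 4096 ≡ 241 (mod 257)
11^20 = 11^16 · 11^4 ≡ 241 · 249 ≡ 128 (mod 257).

128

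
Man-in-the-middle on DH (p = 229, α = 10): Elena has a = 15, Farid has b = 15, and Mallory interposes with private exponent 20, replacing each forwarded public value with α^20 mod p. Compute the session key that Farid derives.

53

Farid receives Mallory's public value M = 10^20 mod 229 instead of the honest one.
10^1 ≡ 10 (mod 229)
10^2 = (10^1)^2 ≡ 10^2 = 100 ≡ 100 (mod 229)
10^4 = (10^2)^2 ≡ 100^2 = 10000 ≡ 153 (mod 229)
10^8 = (10^4)^2 ≡ 153^2 = 23409 ≡ 51 (mod 229)
10^16 = (10^8)^2 ≡ 51^2 = 2601 ≡ 82 (mod 229)
10^20 = 10^16 · 10^4 ≡ 82 · 153 ≡ 180 (mod 229).
So M = 180. Farid computes K = M^15 mod 229.
180^1 ≡ 180 (mod 229)
180^2 = (180^1)^2 ≡ 180^2 = 32400 ≡ 111 (mod 229)
180^4 = (180^2)^2 ≡ 111^2 = 12321 ≡ 184 (mod 229)
180^8 = (180^4)^2 ≡ 184^2 = 33856 ≡ 193 (mod 229)
180^15 = 180^8 · 180^4 · 180^2 · 180^1 ≡ 193 · 184 · 111 · 180 ≡ 53 (mod 229).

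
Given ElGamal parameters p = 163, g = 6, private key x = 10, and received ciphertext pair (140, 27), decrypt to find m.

Shared mask s = c₁^x mod p = 140^10 mod 163.
140^1 ≡ 140 (mod 163)
140^2 = (140^1)^2 ≡ 140^2 = 19600 ≡ 40 (mod 163)
140^4 = (140^2)^2 ≡ 40^2 = 1600 ≡ 133 (mod 163)
140^8 = (140^4)^2 ≡ 133^2 = 17689 ≡ 85 (mod 163)
140^10 = 140^8 · 140^2 ≡ 85 · 40 ≡ 140 (mod 163).
So s = 140; s⁻¹ ≡ 85 (mod 163).
m = c₂ · s⁻¹ mod 163 = 27 · 85 mod 163 = 13.

13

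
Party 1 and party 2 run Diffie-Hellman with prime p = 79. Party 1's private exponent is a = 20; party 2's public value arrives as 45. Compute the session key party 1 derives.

19

Shared key K = 45^20 mod 79.
45^1 ≡ 45 (mod 79)
45^2 = (45^1)^2 ≡ 45^2 = 2025 ≡ 50 (mod 79)
45^4 = (45^2)^2 ≡ 50^2 = 2500 ≡ 51 (mod 79)
45^8 = (45^4)^2 ≡ 51^2 = 2601 ≡ 73 (mod 79)
45^16 = (45^8)^2 ≡ 73^2 = 5329 ≡ 36 (mod 79)
45^20 = 45^16 · 45^4 ≡ 36 · 51 ≡ 19 (mod 79).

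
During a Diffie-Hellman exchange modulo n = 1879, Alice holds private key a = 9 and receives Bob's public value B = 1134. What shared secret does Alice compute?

1459

Shared key K = 1134^9 mod 1879.
1134^1 ≡ 1134 (mod 1879)
1134^2 = (1134^1)^2 ≡ 1134^2 = 1285956 ≡ 720 (mod 1879)
1134^4 = (1134^2)^2 ≡ 720^2 = 518400 ≡ 1675 (mod 1879)
1134^8 = (1134^4)^2 ≡ 1675^2 = 2805625 ≡ 278 (mod 1879)
1134^9 = 1134^8 · 1134^1 ≡ 278 · 1134 ≡ 1459 (mod 1879).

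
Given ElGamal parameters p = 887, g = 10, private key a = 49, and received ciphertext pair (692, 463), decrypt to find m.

Shared mask s = c₁^a mod p = 692^49 mod 887.
692^1 ≡ 692 (mod 887)
692^2 = (692^1)^2 ≡ 692^2 = 478864 ≡ 771 (mod 887)
692^4 = (692^2)^2 ≡ 771^2 = 594441 ≡ 151 (mod 887)
692^8 = (692^4)^2 ≡ 151^2 = 22801 ≡ 626 (mod 887)
692^16 = (692^8)^2 ≡ 626^2 = 391876 ≡ 709 (mod 887)
692^32 = (692^16)^2 ≡ 709^2 = 502681 ≡ 639 (mod 887)
692^49 = 692^32 · 692^16 · 692^1 ≡ 639 · 709 · 692 ≡ 255 (mod 887).
So s = 255; s⁻¹ ≡ 807 (mod 887).
m = c₂ · s⁻¹ mod 887 = 463 · 807 mod 887 = 214.

214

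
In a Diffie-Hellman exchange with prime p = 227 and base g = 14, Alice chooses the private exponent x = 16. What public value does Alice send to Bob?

Public value = 14^16 mod 227.
14^1 ≡ 14 (mod 227)
14^2 = (14^1)^2 ≡ 14^2 = 196 ≡ 196 (mod 227)
14^4 = (14^2)^2 ≡ 196^2 = 38416 ≡ 53 (mod 227)
14^8 = (14^4)^2 ≡ 53^2 = 2809 ≡ 85 (mod 227)
14^16 = (14^8)^2 ≡ 85^2 = 7225 ≡ 188 (mod 227)

188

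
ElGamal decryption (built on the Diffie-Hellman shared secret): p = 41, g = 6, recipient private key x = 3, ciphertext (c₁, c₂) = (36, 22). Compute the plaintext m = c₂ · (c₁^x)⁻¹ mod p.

30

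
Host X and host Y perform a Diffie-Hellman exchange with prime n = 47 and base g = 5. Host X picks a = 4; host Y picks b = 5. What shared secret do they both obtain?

Host X sends A = g^a mod n = 5^4 mod 47.
5^1 ≡ 5 (mod 47)
5^2 = (5^1)^2 ≡ 5^2 = 25 ≡ 25 (mod 47)
5^4 = (5^2)^2 ≡ 25^2 = 625 ≡ 14 (mod 47)
So A = 14. Host Y then computes K = A^b mod n = 14^5 mod 47.
14^1 ≡ 14 (mod 47)
14^2 = (14^1)^2 ≡ 14^2 = 196 ≡ 8 (mod 47)
14^4 = (14^2)^2 ≡ 8^2 = 64 ≡ 17 (mod 47)
14^5 = 14^4 · 14^1 ≡ 17 · 14 ≡ 3 (mod 47).

3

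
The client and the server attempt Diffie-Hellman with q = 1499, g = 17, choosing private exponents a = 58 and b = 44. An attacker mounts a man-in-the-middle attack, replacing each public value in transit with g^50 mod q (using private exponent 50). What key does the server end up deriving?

169

The server receives an attacker's public value M = 17^50 mod 1499 instead of the honest one.
17^1 ≡ 17 (mod 1499)
17^2 = (17^1)^2 ≡ 17^2 = 289 ≡ 289 (mod 1499)
17^4 = (17^2)^2 ≡ 289^2 = 83521 ≡ 1076 (mod 1499)
17^8 = (17^4)^2 ≡ 1076^2 = 1157776 ≡ 548 (mod 1499)
17^16 = (17^8)^2 ≡ 548^2 = 300304 ≡ 504 (mod 1499)
17^32 = (17^16)^2 ≡ 504^2 = 254016 ≡ 685 (mod 1499)
17^50 = 17^32 · 17^16 · 17^2 ≡ 685 · 504 · 289 ≡ 920 (mod 1499).
So M = 920. The server computes K = M^44 mod 1499.
920^1 ≡ 920 (mod 1499)
920^2 = (920^1)^2 ≡ 920^2 = 846400 ≡ 964 (mod 1499)
920^4 = (920^2)^2 ≡ 964^2 = 929296 ≡ 1415 (mod 1499)
920^8 = (920^4)^2 ≡ 1415^2 = 2002225 ≡ 1060 (mod 1499)
920^16 = (920^8)^2 ≡ 1060^2 = 1123600 ≡ 849 (mod 1499)
920^32 = (920^16)^2 ≡ 849^2 = 720801 ≡ 1281 (mod 1499)
920^44 = 920^32 · 920^8 · 920^4 ≡ 1281 · 1060 · 1415 ≡ 169 (mod 1499).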